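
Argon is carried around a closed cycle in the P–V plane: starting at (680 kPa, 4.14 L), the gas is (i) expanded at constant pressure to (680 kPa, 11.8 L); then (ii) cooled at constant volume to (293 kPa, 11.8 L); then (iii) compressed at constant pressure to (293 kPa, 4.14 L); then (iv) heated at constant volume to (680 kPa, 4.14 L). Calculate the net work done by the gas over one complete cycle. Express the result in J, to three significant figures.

Constant-volume legs do no work.
W(i) = (680)(11.8 − 4.14) = 5209 J; W(iii) = (293)(4.14 − 11.8) = -2244 J.
W_net = 5209 − 2244 = 2964 J (the clockwise enclosed area).

W_net ≈ 2960 J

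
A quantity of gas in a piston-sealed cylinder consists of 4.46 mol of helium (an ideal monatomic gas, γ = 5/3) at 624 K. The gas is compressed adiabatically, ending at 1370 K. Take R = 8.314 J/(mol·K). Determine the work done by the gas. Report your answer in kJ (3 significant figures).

W ≈ -41.5 kJ

Adiabatic ⇒ Q = 0, so W_by = −ΔU = nCᵥ(T₁ − T₂).
Cᵥ = 3R/2 = 12.47 J/(mol·K).
W = (4.46)(12.47)(624 − 1370) = -41493 J.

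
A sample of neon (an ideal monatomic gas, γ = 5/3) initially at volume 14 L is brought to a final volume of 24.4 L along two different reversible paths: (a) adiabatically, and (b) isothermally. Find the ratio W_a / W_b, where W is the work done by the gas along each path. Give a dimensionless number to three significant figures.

W_a / W_b ≈ 0.836

Path (a) adiabatic: W = P₁V₁(1 − (V₁/V₂)^(γ−1))/(γ−1) → W_a/(P₁V₁) = 0.4643.
Path (b) isothermal: W = P₁V₁ ln(V₂/V₁) → W_b/(P₁V₁) = 0.5555.
W_a / W_b = 0.4643 / 0.5555 = 0.8357.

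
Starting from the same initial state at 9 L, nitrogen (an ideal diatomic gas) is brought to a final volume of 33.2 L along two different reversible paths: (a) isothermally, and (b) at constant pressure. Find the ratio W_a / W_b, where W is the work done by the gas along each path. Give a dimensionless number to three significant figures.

Path (a) isothermal: W = P₁V₁ ln(V₂/V₁) → W_a/(P₁V₁) = 1.305.
Path (b) isobaric: W = P₁(V₂ − V₁) → W_b/(P₁V₁) = 2.689.
W_a / W_b = 1.305 / 2.689 = 0.4855.

W_a / W_b ≈ 0.485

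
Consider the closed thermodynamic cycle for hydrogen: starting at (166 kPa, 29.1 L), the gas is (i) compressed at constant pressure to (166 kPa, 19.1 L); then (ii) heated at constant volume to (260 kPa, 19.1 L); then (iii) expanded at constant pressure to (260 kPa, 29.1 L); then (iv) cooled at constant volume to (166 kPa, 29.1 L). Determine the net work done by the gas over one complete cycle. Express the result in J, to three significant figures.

Constant-volume legs do no work.
W(i) = (166)(19.1 − 29.1) = -1660 J; W(iii) = (260)(29.1 − 19.1) = 2600 J.
W_net = -1660 + 2600 = 940 J (the clockwise enclosed area).

W_net ≈ 940 J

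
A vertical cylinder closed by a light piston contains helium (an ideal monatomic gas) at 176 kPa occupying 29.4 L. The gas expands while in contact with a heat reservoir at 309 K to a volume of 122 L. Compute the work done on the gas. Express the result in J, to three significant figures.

W ≈ -7360 J

Isothermal: W = nRT ln(V₂/V₁) = P₁V₁ ln(V₂/V₁).
P₁V₁ = (176 kPa)(29.4 L) = 5174 J.
W = 5174 × ln(122/29.4) = 5174 × 1.423
W_by_gas = 7363 J; work on gas = −W_by = -7363 J.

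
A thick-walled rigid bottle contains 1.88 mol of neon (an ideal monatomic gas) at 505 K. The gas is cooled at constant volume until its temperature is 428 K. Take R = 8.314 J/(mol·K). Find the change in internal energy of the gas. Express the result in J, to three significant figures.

Constant volume ⇒ W = 0, so Q = ΔU = nCᵥΔT with Cᵥ = 3R/2 = 12.47 J/(mol·K).
ΔU = (1.88)(12.47)(428 − 505) = -1805 J.

ΔU ≈ -1810 J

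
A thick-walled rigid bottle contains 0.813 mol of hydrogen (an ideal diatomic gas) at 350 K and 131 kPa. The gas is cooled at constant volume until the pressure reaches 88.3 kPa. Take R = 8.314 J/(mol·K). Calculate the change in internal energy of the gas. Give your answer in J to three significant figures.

ΔU ≈ -1930 J

Constant volume ⇒ W = 0, so Q = ΔU = nCᵥΔT with Cᵥ = 5R/2 = 20.79 J/(mol·K).
At constant V, T₂/T₁ = P₂/P₁ ⇒ ΔT = T₁(P₂/P₁ − 1) = 350·(88.3/131 − 1) = -114.1 K.
ΔU = (0.813)(20.79)(-114.1) = -1928 J.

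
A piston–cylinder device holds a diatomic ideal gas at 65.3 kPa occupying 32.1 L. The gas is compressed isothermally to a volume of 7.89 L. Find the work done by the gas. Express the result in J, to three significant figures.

W ≈ -2940 J

Isothermal: W = nRT ln(V₂/V₁) = P₁V₁ ln(V₂/V₁).
P₁V₁ = (65.3 kPa)(32.1 L) = 2096 J.
W = 2096 × ln(7.89/32.1) = 2096 × -1.403
W_by_gas = -2941 J.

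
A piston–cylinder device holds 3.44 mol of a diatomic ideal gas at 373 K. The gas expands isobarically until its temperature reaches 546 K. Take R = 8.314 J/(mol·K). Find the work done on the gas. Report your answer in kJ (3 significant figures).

W ≈ -4.95 kJ

Isobaric: W = P ΔV = nR ΔT.
W = (3.44)(8.314)(546 − 373) = 4948 J.
Work on gas = −W_by = -4948 J.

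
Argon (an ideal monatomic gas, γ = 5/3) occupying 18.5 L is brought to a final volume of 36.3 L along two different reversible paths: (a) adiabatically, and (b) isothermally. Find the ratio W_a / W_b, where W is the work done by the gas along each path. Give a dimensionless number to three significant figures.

W_a / W_b ≈ 0.806

Path (a) adiabatic: W = P₁V₁(1 − (V₁/V₂)^(γ−1))/(γ−1) → W_a/(P₁V₁) = 0.5429.
Path (b) isothermal: W = P₁V₁ ln(V₂/V₁) → W_b/(P₁V₁) = 0.674.
W_a / W_b = 0.5429 / 0.674 = 0.8055.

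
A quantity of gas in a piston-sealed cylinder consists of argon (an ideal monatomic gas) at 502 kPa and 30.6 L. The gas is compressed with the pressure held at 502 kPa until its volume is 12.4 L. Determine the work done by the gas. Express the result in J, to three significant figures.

Isobaric: W = P ΔV.
W = (502 kPa)(12.4 − 30.6 L) = (502)(-18.2) = -9136 J.

W ≈ -9140 J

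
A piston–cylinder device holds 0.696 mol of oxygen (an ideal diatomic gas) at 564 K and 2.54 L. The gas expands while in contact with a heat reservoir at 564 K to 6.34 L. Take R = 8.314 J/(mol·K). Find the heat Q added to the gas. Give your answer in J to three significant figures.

Q ≈ 2990 J

Isothermal ⇒ ΔU = 0, so Q = W = nRT ln(V₂/V₁).
Q = (0.696)(8.314)(564) ln(6.34/2.54) = 3264 × 0.9147 = 2985 J.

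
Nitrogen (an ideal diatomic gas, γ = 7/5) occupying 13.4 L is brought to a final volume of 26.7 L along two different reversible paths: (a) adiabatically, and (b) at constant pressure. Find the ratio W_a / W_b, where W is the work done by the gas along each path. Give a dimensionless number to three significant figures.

W_a / W_b ≈ 0.607

Path (a) adiabatic: W = P₁V₁(1 − (V₁/V₂)^(γ−1))/(γ−1) → W_a/(P₁V₁) = 0.6025.
Path (b) isobaric: W = P₁(V₂ − V₁) → W_b/(P₁V₁) = 0.9925.
W_a / W_b = 0.6025 / 0.9925 = 0.607.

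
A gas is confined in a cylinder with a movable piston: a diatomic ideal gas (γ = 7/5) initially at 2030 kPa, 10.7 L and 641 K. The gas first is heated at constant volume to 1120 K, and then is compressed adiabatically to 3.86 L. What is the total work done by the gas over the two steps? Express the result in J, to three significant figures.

W_total ≈ -47800 J

Step 1 (isochoric): W = 0 (constant volume).
After step 1: P = 3547 kPa (V unchanged).
Step 2 (adiabatic): W = (P₁V₁ − P₂V₂)/(γ−1) = (37952 − 57063)/0.4 = -47778 J.
W_total = 0 − 47778 = -47778 J.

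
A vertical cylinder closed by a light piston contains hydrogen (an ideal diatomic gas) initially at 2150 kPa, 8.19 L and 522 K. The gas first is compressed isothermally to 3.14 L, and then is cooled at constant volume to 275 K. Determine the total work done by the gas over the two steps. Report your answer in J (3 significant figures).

W_total ≈ -16900 J

Step 1 (isothermal): W = P₁V₁ ln(V₂/V₁) = (17608) ln(3.14/8.19) = -16881 J.
Step 2 (isochoric): W = 0 (constant volume).
W_total = -16881 + 0 = -16881 J.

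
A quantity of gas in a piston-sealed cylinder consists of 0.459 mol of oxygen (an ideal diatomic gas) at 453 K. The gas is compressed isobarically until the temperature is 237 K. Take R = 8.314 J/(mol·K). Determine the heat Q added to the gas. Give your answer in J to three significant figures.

Isobaric: W = nRΔT = (0.459)(8.314)(-216) = -824.3 J.
ΔU = nCᵥΔT with Cᵥ = 5R/2: ΔU = (0.459)(20.79)(-216) = -2061 J.
Q = ΔU + W = -2061 − 824.3 = -2885 J.

Q ≈ -2880 J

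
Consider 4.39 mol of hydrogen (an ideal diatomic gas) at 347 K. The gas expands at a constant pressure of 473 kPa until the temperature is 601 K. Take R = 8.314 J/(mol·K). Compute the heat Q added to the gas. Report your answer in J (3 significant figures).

Isobaric: W = nRΔT = (4.39)(8.314)(254) = 9271 J.
ΔU = nCᵥΔT with Cᵥ = 5R/2: ΔU = (4.39)(20.79)(254) = 23177 J.
Q = ΔU + W = 23177 + 9271 = 32447 J.

Q ≈ 32400 J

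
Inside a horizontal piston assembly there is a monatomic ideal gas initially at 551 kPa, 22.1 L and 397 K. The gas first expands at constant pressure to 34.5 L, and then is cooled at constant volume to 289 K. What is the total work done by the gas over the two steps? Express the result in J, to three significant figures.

Step 1 (isobaric): W = PΔV = (551 kPa)(34.5 − 22.1 L) = 6832 J.
Step 2 (isochoric): W = 0 (constant volume).
W_total = 6832 + 0 = 6832 J.

W_total ≈ 6830 J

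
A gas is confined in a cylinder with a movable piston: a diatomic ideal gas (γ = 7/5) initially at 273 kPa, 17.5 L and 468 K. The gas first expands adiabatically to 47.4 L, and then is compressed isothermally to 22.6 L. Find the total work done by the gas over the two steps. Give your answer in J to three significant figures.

Step 1 (adiabatic): W = (P₁V₁ − P₂V₂)/(γ−1) = (4778 − 3207)/0.4 = 3926 J.
After step 1: P = 67.66 kPa, V = 47.4 L, T = 314.2 K.
Step 2 (isothermal): W = P₁V₁ ln(V₂/V₁) = (3207) ln(22.6/47.4) = -2375 J.
W_total = 3926 − 2375 = 1551 J.

W_total ≈ 1550 J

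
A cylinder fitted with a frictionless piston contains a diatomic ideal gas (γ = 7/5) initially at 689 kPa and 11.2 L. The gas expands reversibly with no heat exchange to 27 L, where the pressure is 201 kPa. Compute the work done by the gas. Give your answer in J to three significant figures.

Adiabatic: W = (P₁V₁ − P₂V₂)/(γ − 1) with γ = 7/5.
P₁V₁ = 7717 J, P₂V₂ = 5427 J.
W = (7717 − 5427) / 0.4 = 5724 J.

W ≈ 5720 J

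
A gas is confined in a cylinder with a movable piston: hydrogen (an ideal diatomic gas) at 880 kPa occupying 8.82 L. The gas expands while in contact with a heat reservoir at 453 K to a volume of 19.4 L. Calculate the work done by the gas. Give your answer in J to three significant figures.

W ≈ 6120 J

Isothermal: W = nRT ln(V₂/V₁) = P₁V₁ ln(V₂/V₁).
P₁V₁ = (880 kPa)(8.82 L) = 7762 J.
W = 7762 × ln(19.4/8.82) = 7762 × 0.7883
W_by_gas = 6118 J.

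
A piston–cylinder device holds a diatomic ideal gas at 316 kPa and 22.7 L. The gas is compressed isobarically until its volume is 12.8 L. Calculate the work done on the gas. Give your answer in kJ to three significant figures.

Isobaric: W = P ΔV.
W = (316 kPa)(12.8 − 22.7 L) = (316)(-9.9) = -3128 J.
Work on gas = −W_by = 3128 J.

W ≈ 3.13 kJ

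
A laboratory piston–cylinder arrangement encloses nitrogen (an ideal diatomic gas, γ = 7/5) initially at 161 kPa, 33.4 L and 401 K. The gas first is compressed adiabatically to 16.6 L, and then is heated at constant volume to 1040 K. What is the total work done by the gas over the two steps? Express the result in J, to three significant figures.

Step 1 (adiabatic): W = (P₁V₁ − P₂V₂)/(γ−1) = (5377 − 7113)/0.4 = -4338 J.
Step 2 (isochoric): W = 0 (constant volume).
W_total = -4338 + 0 = -4338 J.

W_total ≈ -4340 J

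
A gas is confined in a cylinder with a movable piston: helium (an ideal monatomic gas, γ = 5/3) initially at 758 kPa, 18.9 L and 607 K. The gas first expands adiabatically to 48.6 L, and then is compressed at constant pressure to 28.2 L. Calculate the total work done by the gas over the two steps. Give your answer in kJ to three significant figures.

W_total ≈ 6.84 kJ

Step 1 (adiabatic): W = (P₁V₁ − P₂V₂)/(γ−1) = (14326 − 7633)/0.667 = 10040 J.
After step 1: P = 157.1 kPa, V = 48.6 L, T = 323.4 K.
Step 2 (isobaric): W = PΔV = (157.1 kPa)(28.2 − 48.6 L) = -3204 J.
W_total = 10040 − 3204 = 6836 J.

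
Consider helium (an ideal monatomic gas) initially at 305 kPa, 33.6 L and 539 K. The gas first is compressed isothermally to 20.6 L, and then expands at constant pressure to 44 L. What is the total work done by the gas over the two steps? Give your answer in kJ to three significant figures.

Step 1 (isothermal): W = P₁V₁ ln(V₂/V₁) = (10248) ln(20.6/33.6) = -5014 J.
After step 1: P = 497.5 kPa, V = 20.6 L, T = 539 K.
Step 2 (isobaric): W = PΔV = (497.5 kPa)(44 − 20.6 L) = 11641 J.
W_total = -5014 + 11641 = 6627 J.

W_total ≈ 6.63 kJ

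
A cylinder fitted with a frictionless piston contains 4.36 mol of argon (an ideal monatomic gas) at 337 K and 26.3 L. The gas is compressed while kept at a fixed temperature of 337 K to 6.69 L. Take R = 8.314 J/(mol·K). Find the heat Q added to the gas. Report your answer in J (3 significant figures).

Isothermal ⇒ ΔU = 0, so Q = W = nRT ln(V₂/V₁).
Q = (4.36)(8.314)(337) ln(6.69/26.3) = 12216 × -1.369 = -16723 J.

Q ≈ -16700 J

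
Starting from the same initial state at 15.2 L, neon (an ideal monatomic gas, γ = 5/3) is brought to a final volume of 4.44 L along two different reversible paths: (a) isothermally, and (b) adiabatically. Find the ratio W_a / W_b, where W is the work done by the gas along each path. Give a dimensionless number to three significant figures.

Path (a) isothermal: W = P₁V₁ ln(V₂/V₁) → W_a/(P₁V₁) = -1.231.
Path (b) adiabatic: W = P₁V₁(1 − (V₁/V₂)^(γ−1))/(γ−1) → W_b/(P₁V₁) = -1.907.
W_a / W_b = -1.231 / -1.907 = 0.6453.

W_a / W_b ≈ 0.645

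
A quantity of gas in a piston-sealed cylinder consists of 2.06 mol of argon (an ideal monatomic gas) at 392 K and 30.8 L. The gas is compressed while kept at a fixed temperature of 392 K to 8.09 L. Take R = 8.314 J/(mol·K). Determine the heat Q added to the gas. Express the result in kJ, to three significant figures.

Q ≈ -8.98 kJ

Isothermal ⇒ ΔU = 0, so Q = W = nRT ln(V₂/V₁).
Q = (2.06)(8.314)(392) ln(8.09/30.8) = 6714 × -1.337 = -8975 J.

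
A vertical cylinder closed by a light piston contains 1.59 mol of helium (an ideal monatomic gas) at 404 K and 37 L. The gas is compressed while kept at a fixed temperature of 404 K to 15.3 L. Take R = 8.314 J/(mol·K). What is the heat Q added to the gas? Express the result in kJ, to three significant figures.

Isothermal ⇒ ΔU = 0, so Q = W = nRT ln(V₂/V₁).
Q = (1.59)(8.314)(404) ln(15.3/37) = 5341 × -0.8831 = -4716 J.

Q ≈ -4.72 kJ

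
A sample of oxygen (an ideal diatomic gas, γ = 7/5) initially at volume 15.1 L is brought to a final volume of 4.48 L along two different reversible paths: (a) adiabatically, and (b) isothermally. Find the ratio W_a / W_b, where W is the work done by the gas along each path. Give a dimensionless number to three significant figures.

W_a / W_b ≈ 1.29

Path (a) adiabatic: W = P₁V₁(1 − (V₁/V₂)^(γ−1))/(γ−1) → W_a/(P₁V₁) = -1.565.
Path (b) isothermal: W = P₁V₁ ln(V₂/V₁) → W_b/(P₁V₁) = -1.215.
W_a / W_b = -1.565 / -1.215 = 1.288.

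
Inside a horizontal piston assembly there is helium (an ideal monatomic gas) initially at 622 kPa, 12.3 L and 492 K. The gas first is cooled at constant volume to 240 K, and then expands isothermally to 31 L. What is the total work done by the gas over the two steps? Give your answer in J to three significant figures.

W_total ≈ 3450 J

Step 1 (isochoric): W = 0 (constant volume).
After step 1: P = 303.4 kPa (V unchanged).
Step 2 (isothermal): W = P₁V₁ ln(V₂/V₁) = (3732) ln(31/12.3) = 3450 J.
W_total = 0 + 3450 = 3450 J.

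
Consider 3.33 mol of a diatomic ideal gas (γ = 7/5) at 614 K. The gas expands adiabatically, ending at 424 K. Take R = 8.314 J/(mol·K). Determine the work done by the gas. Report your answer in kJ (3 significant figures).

Adiabatic ⇒ Q = 0, so W_by = −ΔU = nCᵥ(T₁ − T₂).
Cᵥ = 5R/2 = 20.79 J/(mol·K).
W = (3.33)(20.79)(614 − 424) = 13151 J.

W ≈ 13.2 kJ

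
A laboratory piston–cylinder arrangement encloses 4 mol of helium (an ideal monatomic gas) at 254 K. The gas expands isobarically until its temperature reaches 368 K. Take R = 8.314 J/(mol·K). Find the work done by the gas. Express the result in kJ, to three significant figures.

Isobaric: W = P ΔV = nR ΔT.
W = (4)(8.314)(368 − 254) = 3791 J.

W ≈ 3.79 kJ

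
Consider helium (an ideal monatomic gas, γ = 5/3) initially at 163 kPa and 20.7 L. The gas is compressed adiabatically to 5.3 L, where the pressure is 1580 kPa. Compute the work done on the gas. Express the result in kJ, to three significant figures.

Adiabatic: W = (P₁V₁ − P₂V₂)/(γ − 1) with γ = 5/3.
P₁V₁ = 3374 J, P₂V₂ = 8374 J.
W = (3374 − 8374) / 0.6667 = -7500 J.
Work on gas = −W_by = 7500 J.

W ≈ 7.50 kJ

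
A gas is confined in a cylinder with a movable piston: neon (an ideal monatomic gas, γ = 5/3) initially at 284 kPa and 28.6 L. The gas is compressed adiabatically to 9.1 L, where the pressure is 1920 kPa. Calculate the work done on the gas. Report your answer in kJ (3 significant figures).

Adiabatic: W = (P₁V₁ − P₂V₂)/(γ − 1) with γ = 5/3.
P₁V₁ = 8122 J, P₂V₂ = 17472 J.
W = (8122 − 17472) / 0.6667 = -14024 J.
Work on gas = −W_by = 14024 J.

W ≈ 14.0 kJ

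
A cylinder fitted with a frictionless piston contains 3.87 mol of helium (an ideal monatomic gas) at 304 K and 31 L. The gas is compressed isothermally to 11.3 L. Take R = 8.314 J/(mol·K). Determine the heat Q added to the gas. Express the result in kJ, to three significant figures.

Q ≈ -9.87 kJ

Isothermal ⇒ ΔU = 0, so Q = W = nRT ln(V₂/V₁).
Q = (3.87)(8.314)(304) ln(11.3/31) = 9781 × -1.009 = -9871 J.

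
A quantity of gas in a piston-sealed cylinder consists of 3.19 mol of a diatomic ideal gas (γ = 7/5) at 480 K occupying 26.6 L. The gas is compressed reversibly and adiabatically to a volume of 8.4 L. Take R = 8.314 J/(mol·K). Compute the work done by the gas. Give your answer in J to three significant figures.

Adiabatic: TV^(γ−1) = const with γ = 7/5.
T₂ = T₁ (V₁/V₂)^(γ−1) = 480 × (26.6/8.4)^0.4 = 480 × 1.586 = 761.2 K.
W_by = nCᵥ(T₁ − T₂) = (3.19)(20.79)(480 − 761.2) = -18643 J.

W ≈ -18600 J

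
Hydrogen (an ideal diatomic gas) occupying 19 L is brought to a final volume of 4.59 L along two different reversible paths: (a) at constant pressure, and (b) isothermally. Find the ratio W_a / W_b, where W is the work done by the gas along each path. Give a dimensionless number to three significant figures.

W_a / W_b ≈ 0.534

Path (a) isobaric: W = P₁(V₂ − V₁) → W_a/(P₁V₁) = -0.7584.
Path (b) isothermal: W = P₁V₁ ln(V₂/V₁) → W_b/(P₁V₁) = -1.421.
W_a / W_b = -0.7584 / -1.421 = 0.5339.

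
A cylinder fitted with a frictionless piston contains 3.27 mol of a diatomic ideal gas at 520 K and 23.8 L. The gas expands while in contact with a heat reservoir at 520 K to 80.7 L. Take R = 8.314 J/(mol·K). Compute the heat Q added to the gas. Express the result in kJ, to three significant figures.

Q ≈ 17.3 kJ

Isothermal ⇒ ΔU = 0, so Q = W = nRT ln(V₂/V₁).
Q = (3.27)(8.314)(520) ln(80.7/23.8) = 14137 × 1.221 = 17262 J.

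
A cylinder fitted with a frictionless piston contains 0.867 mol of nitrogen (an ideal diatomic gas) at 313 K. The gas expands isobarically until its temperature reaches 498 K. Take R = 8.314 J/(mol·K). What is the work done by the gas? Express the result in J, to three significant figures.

W ≈ 1330 J

Isobaric: W = P ΔV = nR ΔT.
W = (0.867)(8.314)(498 − 313) = 1334 J.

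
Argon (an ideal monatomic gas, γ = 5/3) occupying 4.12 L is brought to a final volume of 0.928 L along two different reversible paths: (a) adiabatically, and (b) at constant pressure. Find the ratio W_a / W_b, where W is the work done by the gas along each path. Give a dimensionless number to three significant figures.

Path (a) adiabatic: W = P₁V₁(1 − (V₁/V₂)^(γ−1))/(γ−1) → W_a/(P₁V₁) = -2.552.
Path (b) isobaric: W = P₁(V₂ − V₁) → W_b/(P₁V₁) = -0.7748.
W_a / W_b = -2.552 / -0.7748 = 3.294.

W_a / W_b ≈ 3.29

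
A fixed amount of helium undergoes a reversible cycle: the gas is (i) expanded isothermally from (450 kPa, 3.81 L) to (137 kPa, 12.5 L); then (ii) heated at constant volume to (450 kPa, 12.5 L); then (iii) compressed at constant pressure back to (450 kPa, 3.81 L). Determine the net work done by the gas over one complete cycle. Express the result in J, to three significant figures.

W_net ≈ -1870 J

Leg (i): W = PᵢVᵢ ln(V_f/Vᵢ) = (1714) ln(12.5/3.81) = 2037 J.
Leg (ii): W = 0.
Leg (iii): W = PΔV = (450)(3.81 − 12.5) = -3910 J.
W_net = 2037 − 3910 = -1874 J.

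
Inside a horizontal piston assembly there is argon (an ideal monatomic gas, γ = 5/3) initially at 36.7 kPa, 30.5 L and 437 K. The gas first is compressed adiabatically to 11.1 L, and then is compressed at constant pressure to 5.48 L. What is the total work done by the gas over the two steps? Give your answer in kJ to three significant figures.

W_total ≈ -2.73 kJ

Step 1 (adiabatic): W = (P₁V₁ − P₂V₂)/(γ−1) = (1119 − 2196)/0.667 = -1615 J.
After step 1: P = 197.8 kPa, V = 11.1 L, T = 857.3 K.
Step 2 (isobaric): W = PΔV = (197.8 kPa)(5.48 − 11.1 L) = -1112 J.
W_total = -1615 − 1112 = -2727 J.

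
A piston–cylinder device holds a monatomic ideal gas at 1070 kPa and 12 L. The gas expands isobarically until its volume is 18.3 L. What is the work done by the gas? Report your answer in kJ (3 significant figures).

Isobaric: W = P ΔV.
W = (1070 kPa)(18.3 − 12 L) = (1070)(6.3) = 6741 J.

W ≈ 6.74 kJ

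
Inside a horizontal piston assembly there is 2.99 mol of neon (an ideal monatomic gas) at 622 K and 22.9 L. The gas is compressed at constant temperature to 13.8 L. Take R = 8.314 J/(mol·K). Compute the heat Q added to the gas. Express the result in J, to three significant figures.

Isothermal ⇒ ΔU = 0, so Q = W = nRT ln(V₂/V₁).
Q = (2.99)(8.314)(622) ln(13.8/22.9) = 15462 × -0.5065 = -7831 J.

Q ≈ -7830 J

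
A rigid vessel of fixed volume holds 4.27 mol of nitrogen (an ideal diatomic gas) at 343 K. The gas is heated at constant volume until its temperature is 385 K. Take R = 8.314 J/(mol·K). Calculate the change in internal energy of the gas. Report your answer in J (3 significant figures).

Constant volume ⇒ W = 0, so Q = ΔU = nCᵥΔT with Cᵥ = 5R/2 = 20.79 J/(mol·K).
ΔU = (4.27)(20.79)(385 − 343) = 3728 J.

ΔU ≈ 3730 J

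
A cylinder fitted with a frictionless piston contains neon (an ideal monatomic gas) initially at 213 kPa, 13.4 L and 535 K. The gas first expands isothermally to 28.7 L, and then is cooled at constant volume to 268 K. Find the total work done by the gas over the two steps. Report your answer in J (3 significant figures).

Step 1 (isothermal): W = P₁V₁ ln(V₂/V₁) = (2854) ln(28.7/13.4) = 2174 J.
Step 2 (isochoric): W = 0 (constant volume).
W_total = 2174 + 0 = 2174 J.

W_total ≈ 2170 J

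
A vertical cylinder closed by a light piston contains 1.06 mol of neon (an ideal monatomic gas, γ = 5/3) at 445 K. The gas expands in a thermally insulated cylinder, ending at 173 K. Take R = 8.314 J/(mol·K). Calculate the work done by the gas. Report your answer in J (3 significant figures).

Adiabatic ⇒ Q = 0, so W_by = −ΔU = nCᵥ(T₁ − T₂).
Cᵥ = 3R/2 = 12.47 J/(mol·K).
W = (1.06)(12.47)(445 − 173) = 3596 J.

W ≈ 3600 J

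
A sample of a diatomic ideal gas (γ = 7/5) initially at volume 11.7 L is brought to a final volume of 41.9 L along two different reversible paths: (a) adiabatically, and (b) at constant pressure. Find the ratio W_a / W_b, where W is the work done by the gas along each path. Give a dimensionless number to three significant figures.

W_a / W_b ≈ 0.387

Path (a) adiabatic: W = P₁V₁(1 − (V₁/V₂)^(γ−1))/(γ−1) → W_a/(P₁V₁) = 0.9992.
Path (b) isobaric: W = P₁(V₂ − V₁) → W_b/(P₁V₁) = 2.581.
W_a / W_b = 0.9992 / 2.581 = 0.3871.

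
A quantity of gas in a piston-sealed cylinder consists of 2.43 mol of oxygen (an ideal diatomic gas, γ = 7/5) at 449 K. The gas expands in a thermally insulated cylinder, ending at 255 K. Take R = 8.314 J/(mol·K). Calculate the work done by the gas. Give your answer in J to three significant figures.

W ≈ 9800 J

Adiabatic ⇒ Q = 0, so W_by = −ΔU = nCᵥ(T₁ − T₂).
Cᵥ = 5R/2 = 20.79 J/(mol·K).
W = (2.43)(20.79)(449 − 255) = 9798 J.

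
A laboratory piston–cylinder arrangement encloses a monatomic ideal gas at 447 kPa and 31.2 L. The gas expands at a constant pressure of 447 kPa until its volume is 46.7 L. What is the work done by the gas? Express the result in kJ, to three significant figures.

W ≈ 6.93 kJ

Isobaric: W = P ΔV.
W = (447 kPa)(46.7 − 31.2 L) = (447)(15.5) = 6929 J.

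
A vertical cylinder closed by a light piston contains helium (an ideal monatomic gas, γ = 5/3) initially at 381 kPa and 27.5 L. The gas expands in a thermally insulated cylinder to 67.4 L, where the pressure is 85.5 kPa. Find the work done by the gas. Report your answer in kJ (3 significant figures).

Adiabatic: W = (P₁V₁ − P₂V₂)/(γ − 1) with γ = 5/3.
P₁V₁ = 10478 J, P₂V₂ = 5763 J.
W = (10478 − 5763) / 0.6667 = 7072 J.

W ≈ 7.07 kJ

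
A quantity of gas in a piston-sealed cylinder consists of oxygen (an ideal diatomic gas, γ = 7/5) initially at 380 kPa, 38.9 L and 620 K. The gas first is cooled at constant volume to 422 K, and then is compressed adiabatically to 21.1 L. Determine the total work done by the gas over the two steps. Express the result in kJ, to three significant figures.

W_total ≈ -6.97 kJ

Step 1 (isochoric): W = 0 (constant volume).
After step 1: P = 258.6 kPa (V unchanged).
Step 2 (adiabatic): W = (P₁V₁ − P₂V₂)/(γ−1) = (10061 − 12851)/0.4 = -6973 J.
W_total = 0 − 6973 = -6973 J.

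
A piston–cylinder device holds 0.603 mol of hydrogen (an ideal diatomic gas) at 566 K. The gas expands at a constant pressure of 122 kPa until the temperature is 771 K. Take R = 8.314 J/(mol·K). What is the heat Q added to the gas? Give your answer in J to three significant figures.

Q ≈ 3600 J

Isobaric: W = nRΔT = (0.603)(8.314)(205) = 1028 J.
ΔU = nCᵥΔT with Cᵥ = 5R/2: ΔU = (0.603)(20.79)(205) = 2569 J.
Q = ΔU + W = 2569 + 1028 = 3597 J.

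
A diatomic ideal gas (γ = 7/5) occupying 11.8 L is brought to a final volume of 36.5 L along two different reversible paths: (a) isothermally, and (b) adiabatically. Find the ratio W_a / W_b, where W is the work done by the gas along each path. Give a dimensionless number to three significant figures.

W_a / W_b ≈ 1.24

Path (a) isothermal: W = P₁V₁ ln(V₂/V₁) → W_a/(P₁V₁) = 1.129.
Path (b) adiabatic: W = P₁V₁(1 − (V₁/V₂)^(γ−1))/(γ−1) → W_b/(P₁V₁) = 0.9086.
W_a / W_b = 1.129 / 0.9086 = 1.243.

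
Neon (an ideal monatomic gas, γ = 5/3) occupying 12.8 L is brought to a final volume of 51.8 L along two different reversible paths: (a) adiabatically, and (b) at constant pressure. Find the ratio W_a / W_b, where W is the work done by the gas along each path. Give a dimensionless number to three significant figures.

W_a / W_b ≈ 0.298

Path (a) adiabatic: W = P₁V₁(1 − (V₁/V₂)^(γ−1))/(γ−1) → W_a/(P₁V₁) = 0.9093.
Path (b) isobaric: W = P₁(V₂ − V₁) → W_b/(P₁V₁) = 3.047.
W_a / W_b = 0.9093 / 3.047 = 0.2984.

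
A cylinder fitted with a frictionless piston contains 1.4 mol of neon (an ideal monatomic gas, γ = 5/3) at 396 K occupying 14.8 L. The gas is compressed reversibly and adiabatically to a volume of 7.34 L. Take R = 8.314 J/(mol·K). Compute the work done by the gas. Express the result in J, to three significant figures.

W ≈ -4120 J

Adiabatic: TV^(γ−1) = const with γ = 5/3.
T₂ = T₁ (V₁/V₂)^(γ−1) = 396 × (14.8/7.34)^0.667 = 396 × 1.596 = 632 K.
W_by = nCᵥ(T₁ − T₂) = (1.4)(12.47)(396 − 632) = -4121 J.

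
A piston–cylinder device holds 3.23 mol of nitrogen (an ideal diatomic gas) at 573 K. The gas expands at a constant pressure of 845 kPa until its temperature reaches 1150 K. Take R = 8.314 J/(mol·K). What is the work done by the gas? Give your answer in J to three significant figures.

W ≈ 15500 J

Isobaric: W = P ΔV = nR ΔT.
W = (3.23)(8.314)(1150 − 573) = 15495 J.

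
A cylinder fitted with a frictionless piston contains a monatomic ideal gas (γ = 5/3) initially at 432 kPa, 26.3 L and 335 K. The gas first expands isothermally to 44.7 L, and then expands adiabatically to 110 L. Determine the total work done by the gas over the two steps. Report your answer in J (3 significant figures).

W_total ≈ 13700 J

Step 1 (isothermal): W = P₁V₁ ln(V₂/V₁) = (11362) ln(44.7/26.3) = 6026 J.
After step 1: P = 254.2 kPa, V = 44.7 L, T = 335 K.
Step 2 (adiabatic): W = (P₁V₁ − P₂V₂)/(γ−1) = (11362 − 6233)/0.667 = 7692 J.
W_total = 6026 + 7692 = 13719 J.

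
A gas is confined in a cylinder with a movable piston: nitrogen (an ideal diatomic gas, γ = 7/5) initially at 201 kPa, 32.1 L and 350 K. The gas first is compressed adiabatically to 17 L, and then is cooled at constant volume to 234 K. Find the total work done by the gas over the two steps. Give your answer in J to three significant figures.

Step 1 (adiabatic): W = (P₁V₁ − P₂V₂)/(γ−1) = (6452 − 8320)/0.4 = -4670 J.
Step 2 (isochoric): W = 0 (constant volume).
W_total = -4670 + 0 = -4670 J.

W_total ≈ -4670 J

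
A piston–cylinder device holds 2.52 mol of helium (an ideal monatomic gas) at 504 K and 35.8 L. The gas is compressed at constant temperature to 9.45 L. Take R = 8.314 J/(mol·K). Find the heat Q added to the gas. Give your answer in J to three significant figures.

Q ≈ -14100 J

Isothermal ⇒ ΔU = 0, so Q = W = nRT ln(V₂/V₁).
Q = (2.52)(8.314)(504) ln(9.45/35.8) = 10559 × -1.332 = -14064 J.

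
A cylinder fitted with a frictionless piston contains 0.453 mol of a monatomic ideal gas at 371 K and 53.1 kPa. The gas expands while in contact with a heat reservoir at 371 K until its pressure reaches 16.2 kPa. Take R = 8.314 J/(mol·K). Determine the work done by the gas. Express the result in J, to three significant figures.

Isothermal process: W = nRT ln(V₂/V₁) = nRT ln(P₁/P₂).
W = (0.453)(8.314)(371) × ln(53.1/16.2)
  = 1397 × ln(3.278) = 1397 × 1.187
W_by_gas = 1659 J.

W ≈ 1660 J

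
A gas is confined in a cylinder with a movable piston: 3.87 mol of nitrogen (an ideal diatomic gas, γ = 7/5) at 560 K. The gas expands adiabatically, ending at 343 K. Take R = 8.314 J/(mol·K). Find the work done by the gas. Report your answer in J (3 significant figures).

W ≈ 17500 J

Adiabatic ⇒ Q = 0, so W_by = −ΔU = nCᵥ(T₁ − T₂).
Cᵥ = 5R/2 = 20.79 J/(mol·K).
W = (3.87)(20.79)(560 − 343) = 17455 J.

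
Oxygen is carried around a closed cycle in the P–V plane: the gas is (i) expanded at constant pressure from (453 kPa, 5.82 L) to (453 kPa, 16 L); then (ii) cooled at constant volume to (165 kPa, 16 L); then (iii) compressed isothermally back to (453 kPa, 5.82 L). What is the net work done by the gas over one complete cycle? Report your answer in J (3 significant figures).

Leg (i): W = PΔV = (453)(16 − 5.82) = 4612 J.
Leg (ii): W = 0.
Leg (iii): W = PᵢVᵢ ln(V_f/Vᵢ) = (2640) ln(5.82/16) = -2670 J.
W_net = 4612 − 2670 = 1942 J.

W_net ≈ 1940 J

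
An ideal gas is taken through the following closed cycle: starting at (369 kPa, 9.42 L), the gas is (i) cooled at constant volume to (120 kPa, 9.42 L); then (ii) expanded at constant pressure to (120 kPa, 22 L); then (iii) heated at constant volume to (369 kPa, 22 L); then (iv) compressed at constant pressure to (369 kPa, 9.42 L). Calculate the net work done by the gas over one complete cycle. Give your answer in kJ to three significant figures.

W_net ≈ -3.13 kJ

Constant-volume legs do no work.
W(ii) = (120)(22 − 9.42) = 1510 J; W(iv) = (369)(9.42 − 22) = -4642 J.
W_net = 1510 − 4642 = -3132 J (the counter-clockwise enclosed area).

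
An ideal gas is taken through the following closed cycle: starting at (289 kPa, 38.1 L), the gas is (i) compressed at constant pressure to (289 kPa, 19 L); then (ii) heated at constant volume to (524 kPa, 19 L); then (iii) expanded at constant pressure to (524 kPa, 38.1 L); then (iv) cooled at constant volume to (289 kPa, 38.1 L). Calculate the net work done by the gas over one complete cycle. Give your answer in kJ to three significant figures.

W_net ≈ 4.49 kJ

Constant-volume legs do no work.
W(i) = (289)(19 − 38.1) = -5520 J; W(iii) = (524)(38.1 − 19) = 10008 J.
W_net = -5520 + 10008 = 4489 J (the clockwise enclosed area).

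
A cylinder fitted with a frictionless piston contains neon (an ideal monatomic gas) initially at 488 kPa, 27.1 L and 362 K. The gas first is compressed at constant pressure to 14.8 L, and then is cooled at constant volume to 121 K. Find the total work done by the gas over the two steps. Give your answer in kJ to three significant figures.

W_total ≈ -6.00 kJ

Step 1 (isobaric): W = PΔV = (488 kPa)(14.8 − 27.1 L) = -6002 J.
Step 2 (isochoric): W = 0 (constant volume).
W_total = -6002 + 0 = -6002 J.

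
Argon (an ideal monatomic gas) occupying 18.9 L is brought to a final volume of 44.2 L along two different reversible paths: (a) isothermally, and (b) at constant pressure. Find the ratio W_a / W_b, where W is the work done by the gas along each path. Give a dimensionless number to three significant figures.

Path (a) isothermal: W = P₁V₁ ln(V₂/V₁) → W_a/(P₁V₁) = 0.8496.
Path (b) isobaric: W = P₁(V₂ − V₁) → W_b/(P₁V₁) = 1.339.
W_a / W_b = 0.8496 / 1.339 = 0.6347.

W_a / W_b ≈ 0.635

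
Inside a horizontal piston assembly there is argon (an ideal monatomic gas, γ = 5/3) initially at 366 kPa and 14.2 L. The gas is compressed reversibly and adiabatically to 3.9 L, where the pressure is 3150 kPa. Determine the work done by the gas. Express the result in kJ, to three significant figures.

W ≈ -10.6 kJ

Adiabatic: W = (P₁V₁ − P₂V₂)/(γ − 1) with γ = 5/3.
P₁V₁ = 5197 J, P₂V₂ = 12285 J.
W = (5197 − 12285) / 0.6667 = -10632 J.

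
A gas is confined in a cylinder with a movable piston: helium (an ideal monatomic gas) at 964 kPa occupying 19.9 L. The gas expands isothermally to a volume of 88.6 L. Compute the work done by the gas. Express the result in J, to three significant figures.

Isothermal: W = nRT ln(V₂/V₁) = P₁V₁ ln(V₂/V₁).
P₁V₁ = (964 kPa)(19.9 L) = 19184 J.
W = 19184 × ln(88.6/19.9) = 19184 × 1.493
W_by_gas = 28649 J.

W ≈ 28600 J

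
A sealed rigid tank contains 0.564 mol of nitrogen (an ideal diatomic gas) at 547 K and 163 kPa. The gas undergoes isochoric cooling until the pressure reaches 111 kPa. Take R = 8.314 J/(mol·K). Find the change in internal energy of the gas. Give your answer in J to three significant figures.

Constant volume ⇒ W = 0, so Q = ΔU = nCᵥΔT with Cᵥ = 5R/2 = 20.79 J/(mol·K).
At constant V, T₂/T₁ = P₂/P₁ ⇒ ΔT = T₁(P₂/P₁ − 1) = 547·(111/163 − 1) = -174.5 K.
ΔU = (0.564)(20.79)(-174.5) = -2046 J.

ΔU ≈ -2050 J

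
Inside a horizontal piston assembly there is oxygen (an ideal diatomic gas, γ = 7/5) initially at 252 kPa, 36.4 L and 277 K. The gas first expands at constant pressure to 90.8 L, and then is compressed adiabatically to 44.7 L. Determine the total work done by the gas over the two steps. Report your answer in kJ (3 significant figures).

W_total ≈ -5.04 kJ

Step 1 (isobaric): W = PΔV = (252 kPa)(90.8 − 36.4 L) = 13709 J.
After step 1: P = 252 kPa, V = 90.8 L, T = 691 K.
Step 2 (adiabatic): W = (P₁V₁ − P₂V₂)/(γ−1) = (22882 − 30381)/0.4 = -18748 J.
W_total = 13709 − 18748 = -5039 J.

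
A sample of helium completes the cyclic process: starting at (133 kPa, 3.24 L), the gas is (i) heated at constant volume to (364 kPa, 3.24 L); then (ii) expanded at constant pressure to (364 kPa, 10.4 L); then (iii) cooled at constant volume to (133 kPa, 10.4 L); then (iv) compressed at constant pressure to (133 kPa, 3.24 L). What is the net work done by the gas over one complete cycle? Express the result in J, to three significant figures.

W_net ≈ 1650 J

Constant-volume legs do no work.
W(ii) = (364)(10.4 − 3.24) = 2606 J; W(iv) = (133)(3.24 − 10.4) = -952.3 J.
W_net = 2606 − 952.3 = 1654 J (the clockwise enclosed area).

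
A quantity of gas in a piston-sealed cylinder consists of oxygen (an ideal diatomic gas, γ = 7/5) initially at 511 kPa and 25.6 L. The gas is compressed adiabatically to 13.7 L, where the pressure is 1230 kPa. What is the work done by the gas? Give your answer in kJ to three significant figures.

W ≈ -9.42 kJ

Adiabatic: W = (P₁V₁ − P₂V₂)/(γ − 1) with γ = 7/5.
P₁V₁ = 13082 J, P₂V₂ = 16851 J.
W = (13082 − 16851) / 0.4 = -9424 J.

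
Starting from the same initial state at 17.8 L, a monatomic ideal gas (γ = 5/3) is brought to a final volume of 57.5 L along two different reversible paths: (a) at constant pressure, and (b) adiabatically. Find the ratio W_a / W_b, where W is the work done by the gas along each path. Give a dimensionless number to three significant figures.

Path (a) isobaric: W = P₁(V₂ − V₁) → W_a/(P₁V₁) = 2.23.
Path (b) adiabatic: W = P₁V₁(1 − (V₁/V₂)^(γ−1))/(γ−1) → W_b/(P₁V₁) = 0.8136.
W_a / W_b = 2.23 / 0.8136 = 2.741.

W_a / W_b ≈ 2.74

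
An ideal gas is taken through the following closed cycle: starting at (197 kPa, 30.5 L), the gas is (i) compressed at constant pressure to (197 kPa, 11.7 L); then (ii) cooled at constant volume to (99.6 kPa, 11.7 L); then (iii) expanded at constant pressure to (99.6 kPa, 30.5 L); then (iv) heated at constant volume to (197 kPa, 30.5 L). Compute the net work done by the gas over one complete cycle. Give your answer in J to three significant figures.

W_net ≈ -1830 J

Constant-volume legs do no work.
W(i) = (197)(11.7 − 30.5) = -3704 J; W(iii) = (99.6)(30.5 − 11.7) = 1872 J.
W_net = -3704 + 1872 = -1831 J (the counter-clockwise enclosed area).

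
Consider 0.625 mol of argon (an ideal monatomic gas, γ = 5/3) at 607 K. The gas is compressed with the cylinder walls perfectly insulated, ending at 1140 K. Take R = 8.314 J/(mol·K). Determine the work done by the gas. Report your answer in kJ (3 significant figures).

W ≈ -4.15 kJ

Adiabatic ⇒ Q = 0, so W_by = −ΔU = nCᵥ(T₁ − T₂).
Cᵥ = 3R/2 = 12.47 J/(mol·K).
W = (0.625)(12.47)(607 − 1140) = -4154 J.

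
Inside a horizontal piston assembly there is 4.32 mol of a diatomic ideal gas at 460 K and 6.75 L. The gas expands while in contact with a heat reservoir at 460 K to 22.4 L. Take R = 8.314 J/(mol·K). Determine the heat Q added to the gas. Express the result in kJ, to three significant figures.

Q ≈ 19.8 kJ

Isothermal ⇒ ΔU = 0, so Q = W = nRT ln(V₂/V₁).
Q = (4.32)(8.314)(460) ln(22.4/6.75) = 16522 × 1.2 = 19818 J.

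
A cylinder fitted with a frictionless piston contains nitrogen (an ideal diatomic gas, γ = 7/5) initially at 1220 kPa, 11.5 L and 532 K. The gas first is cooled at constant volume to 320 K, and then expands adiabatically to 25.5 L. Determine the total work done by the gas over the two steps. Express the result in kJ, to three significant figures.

W_total ≈ 5.76 kJ

Step 1 (isochoric): W = 0 (constant volume).
After step 1: P = 733.8 kPa (V unchanged).
Step 2 (adiabatic): W = (P₁V₁ − P₂V₂)/(γ−1) = (8439 − 6137)/0.4 = 5755 J.
W_total = 0 + 5755 = 5755 J.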